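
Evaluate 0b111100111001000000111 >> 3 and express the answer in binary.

0b111100111001000000

Right shift by 3: drop the 3 least-significant bits.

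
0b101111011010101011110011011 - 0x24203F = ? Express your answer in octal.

0o562233534

0b101111011010101011110011011 = 0o573253633 in octal.
0x24203F = 0o11020077 in octal.
Subtract column by column in base 8:
  3-7 → 4 (borrow)
  3-7-1 → 3 (borrow)
  6-0-1 → 5
  3-0 → 3
  5-2 → 3
  2-0 → 2
  3-1 → 2
  7-1 → 6
  5-0 → 5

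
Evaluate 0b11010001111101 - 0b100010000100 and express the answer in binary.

Subtract column by column in base 2:
  1-0 → 1
  0-0 → 0
  1-1 → 0
  1-0 → 1
  1-0 → 1
  1-0 → 1
  1-0 → 1
  0-1 → 1 (borrow)
  0-0-1 → 1 (borrow)
  0-0-1 → 1 (borrow)
  1-0-1 → 0
  0-1 → 1 (borrow)
  1-0-1 → 0
  1-0 → 1

0b10101111111001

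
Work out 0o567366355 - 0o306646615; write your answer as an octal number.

Subtract column by column in base 8:
  5-5 → 0
  5-1 → 4
  3-6 → 5 (borrow)
  6-6-1 → 7 (borrow)
  6-4-1 → 1
  3-6 → 5 (borrow)
  7-6-1 → 0
  6-0 → 6
  5-3 → 2

0o260517540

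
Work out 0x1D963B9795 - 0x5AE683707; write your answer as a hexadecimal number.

0x17E7D3608E

Subtract column by column in base 16:
  5-7 → E (borrow)
  9-0-1 → 8
  7-7 → 0
  9-3 → 6
  B-8 → 3
  3-6 → D (borrow)
  6-E-1 → 7 (borrow)
  9-A-1 → E (borrow)
  D-5-1 → 7
  1-0 → 1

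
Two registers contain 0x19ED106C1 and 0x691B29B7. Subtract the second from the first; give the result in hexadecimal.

Subtract column by column in base 16:
  1-7 → A (borrow)
  C-B-1 → 0
  6-9 → D (borrow)
  0-2-1 → D (borrow)
  1-B-1 → 5 (borrow)
  D-1-1 → B
  E-9 → 5
  9-6 → 3
  1-0 → 1

0x135B5DD0A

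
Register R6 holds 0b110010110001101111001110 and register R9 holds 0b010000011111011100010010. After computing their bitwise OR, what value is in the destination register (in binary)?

0b110010111111111111011110

OR bit by bit (1 where either bit is 1):
  110010110001101111001110
| 010000011111011100010010
= 110010111111111111011110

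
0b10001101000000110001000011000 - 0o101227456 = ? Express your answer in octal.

0o2046631352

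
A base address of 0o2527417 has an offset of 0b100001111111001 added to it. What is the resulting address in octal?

0o2571410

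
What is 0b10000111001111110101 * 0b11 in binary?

0b110010101101111011111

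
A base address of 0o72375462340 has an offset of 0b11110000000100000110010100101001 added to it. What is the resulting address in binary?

0o72375462340 = 0b111010011111101100110010011100000 in binary.
Add column by column in base 2, right to left:
  0+1 = 1
  0+0 = 0
  0+0 = 0
  0+1 = 1
  0+0 = 0
  1+1 = 0 carry 1
  1+0+1 = 0 carry 1
  1+0+1 = 0 carry 1
  0+1+1 = 0 carry 1
  0+0+1 = 1
  1+1 = 0 carry 1
  0+0+1 = 1
  0+0 = 0
  1+1 = 0 carry 1
  1+1+1 = 1 carry 1
  0+0+1 = 1
  0+0 = 0
  1+0 = 1
  1+0 = 1
  0+0 = 0
  1+1 = 0 carry 1
  1+0+1 = 0 carry 1
  1+0+1 = 0 carry 1
  1+0+1 = 0 carry 1
  1+0+1 = 0 carry 1
  1+0+1 = 0 carry 1
  0+0+1 = 1
  0+0 = 0
  1+1 = 0 carry 1
  0+1+1 = 0 carry 1
  1+1+1 = 1 carry 1
  1+1+1 = 1 carry 1
  1+0+1 = 0 carry 1
  final carry 1

0b1011000100000001101100101000001001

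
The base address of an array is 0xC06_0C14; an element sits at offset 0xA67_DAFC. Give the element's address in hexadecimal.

Add column by column in base 16, right to left:
  4+C = 0 carry 1
  1+F+1 = 1 carry 1
  C+A+1 = 7 carry 1
  0+D+1 = E
  6+7 = D
  0+6 = 6
  C+A = 6 carry 1
  final carry 1

0x166DE710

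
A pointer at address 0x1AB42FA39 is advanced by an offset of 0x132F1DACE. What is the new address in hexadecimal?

Add column by column in base 16, right to left:
  9+E = 7 carry 1
  3+C+1 = 0 carry 1
  A+A+1 = 5 carry 1
  F+D+1 = D carry 1
  2+1+1 = 4
  4+F = 3 carry 1
  B+2+1 = E
  A+3 = D
  1+1 = 2

0x2DE34D507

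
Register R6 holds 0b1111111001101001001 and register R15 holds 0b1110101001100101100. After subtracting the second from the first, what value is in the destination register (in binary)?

0b1010000000011101

Subtract column by column in base 2:
  1-0 → 1
  0-0 → 0
  0-1 → 1 (borrow)
  1-1-1 → 1 (borrow)
  0-0-1 → 1 (borrow)
  0-1-1 → 0 (borrow)
  1-0-1 → 0
  0-0 → 0
  1-1 → 0
  1-1 → 0
  0-0 → 0
  0-0 → 0
  1-1 → 0
  1-0 → 1
  1-1 → 0
  1-0 → 1
  1-1 → 0
  1-1 → 0
  1-1 → 0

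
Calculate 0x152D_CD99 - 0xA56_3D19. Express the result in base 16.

Subtract column by column in base 16:
  9-9 → 0
  9-1 → 8
  D-D → 0
  C-3 → 9
  D-6 → 7
  2-5 → D (borrow)
  5-A-1 → A (borrow)
  1-0-1 → 0

0xAD79080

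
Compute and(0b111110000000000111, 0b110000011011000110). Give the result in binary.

0b110000000000000110

AND bit by bit (1 only where both bits are 1):
  111110000000000111
& 110000011011000110
= 110000000000000110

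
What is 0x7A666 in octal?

0o1723146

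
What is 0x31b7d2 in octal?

0o14333722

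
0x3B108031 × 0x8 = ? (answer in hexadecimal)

Multiply each base-16 digit by 8, carrying:
  1×8 = 8 → write 8
  3×8 = 24 → write 8 carry 1
  0×8+1 = 1 → write 1
  8×8 = 64 → write 0 carry 4
  0×8+4 = 4 → write 4
  1×8 = 8 → write 8
  B×8 = 88 → write 8 carry 5
  3×8+5 = 29 → write D carry 1
  remaining carry: 1

0x1D8840188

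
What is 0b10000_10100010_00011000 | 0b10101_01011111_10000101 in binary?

OR bit by bit (1 where either bit is 1):
  100001010001000011000
| 101010101111110000101
= 101011111111110011101

0b101011111111110011101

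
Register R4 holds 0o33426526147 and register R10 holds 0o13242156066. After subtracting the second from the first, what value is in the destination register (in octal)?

0o20164350061

Subtract column by column in base 8:
  7-6 → 1
  4-6 → 6 (borrow)
  1-0-1 → 0
  6-6 → 0
  2-5 → 5 (borrow)
  5-1-1 → 3
  6-2 → 4
  2-4 → 6 (borrow)
  4-2-1 → 1
  3-3 → 0
  3-1 → 2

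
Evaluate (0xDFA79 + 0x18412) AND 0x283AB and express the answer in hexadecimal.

0x2028B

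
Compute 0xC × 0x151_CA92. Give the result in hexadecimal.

0xFD57ED8

Multiply each base-16 digit by 12, carrying:
  2×12 = 24 → write 8 carry 1
  9×12+1 = 109 → write D carry 6
  A×12+6 = 126 → write E carry 7
  C×12+7 = 151 → write 7 carry 9
  1×12+9 = 21 → write 5 carry 1
  5×12+1 = 61 → write D carry 3
  1×12+3 = 15 → write F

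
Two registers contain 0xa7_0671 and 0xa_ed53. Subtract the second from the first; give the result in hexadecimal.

0x9c191e

Subtract column by column in base 16:
  1-3 → e (borrow)
  7-5-1 → 1
  6-d → 9 (borrow)
  0-e-1 → 1 (borrow)
  7-a-1 → c (borrow)
  a-0-1 → 9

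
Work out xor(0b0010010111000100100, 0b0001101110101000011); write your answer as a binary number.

0b0011111001101100111

XOR bit by bit (1 where the bits differ):
  0010010111000100100
^ 0001101110101000011
= 0011111001101100111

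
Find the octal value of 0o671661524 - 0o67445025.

Subtract column by column in base 8:
  4-5 → 7 (borrow)
  2-2-1 → 7 (borrow)
  5-0-1 → 4
  1-5 → 4 (borrow)
  6-4-1 → 1
  6-4 → 2
  1-7 → 2 (borrow)
  7-6-1 → 0
  6-0 → 6

0o602214477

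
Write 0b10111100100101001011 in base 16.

Group the bits into nibbles: 1011 1100 1001 0100 1011 → bc94b.

0xbc94b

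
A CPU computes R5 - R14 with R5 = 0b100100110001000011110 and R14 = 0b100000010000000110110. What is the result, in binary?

Subtract column by column in base 2:
  0-0 → 0
  1-1 → 0
  1-1 → 0
  1-0 → 1
  1-1 → 0
  0-1 → 1 (borrow)
  0-0-1 → 1 (borrow)
  0-0-1 → 1 (borrow)
  0-0-1 → 1 (borrow)
  1-0-1 → 0
  0-0 → 0
  0-0 → 0
  0-0 → 0
  1-1 → 0
  1-0 → 1
  0-0 → 0
  0-0 → 0
  1-0 → 1
  0-0 → 0
  0-0 → 0
  1-1 → 0

0b100100000111101000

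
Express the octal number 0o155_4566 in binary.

0b1101101100101110110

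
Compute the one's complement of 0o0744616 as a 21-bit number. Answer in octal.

0o7033161

Each oct digit d becomes 7−d:
  0→7, 7→0, 4→3, 4→3, 6→1, 1→6, 6→1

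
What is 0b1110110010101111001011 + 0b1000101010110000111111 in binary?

0b10111011101100000001010

Add column by column in base 2, right to left:
  1+1 = 0 carry 1
  1+1+1 = 1 carry 1
  0+1+1 = 0 carry 1
  1+1+1 = 1 carry 1
  0+1+1 = 0 carry 1
  0+1+1 = 0 carry 1
  1+0+1 = 0 carry 1
  1+0+1 = 0 carry 1
  1+0+1 = 0 carry 1
  1+0+1 = 0 carry 1
  0+1+1 = 0 carry 1
  1+1+1 = 1 carry 1
  0+0+1 = 1
  1+1 = 0 carry 1
  0+0+1 = 1
  0+1 = 1
  1+0 = 1
  1+1 = 0 carry 1
  0+0+1 = 1
  1+0 = 1
  1+0 = 1
  1+1 = 0 carry 1
  final carry 1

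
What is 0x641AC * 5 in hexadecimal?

Multiply each base-16 digit by 5, carrying:
  C×5 = 60 → write C carry 3
  A×5+3 = 53 → write 5 carry 3
  1×5+3 = 8 → write 8
  4×5 = 20 → write 4 carry 1
  6×5+1 = 31 → write F carry 1
  remaining carry: 1

0x1F485C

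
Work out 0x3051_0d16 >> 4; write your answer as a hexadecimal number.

Shifting right by 4 bits = 1 hex digit: drop the last 1.

0x30510d1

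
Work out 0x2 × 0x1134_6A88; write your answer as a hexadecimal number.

Multiply each base-16 digit by 2, carrying:
  8×2 = 16 → write 0 carry 1
  8×2+1 = 17 → write 1 carry 1
  A×2+1 = 21 → write 5 carry 1
  6×2+1 = 13 → write D
  4×2 = 8 → write 8
  3×2 = 6 → write 6
  1×2 = 2 → write 2
  1×2 = 2 → write 2

0x2268D510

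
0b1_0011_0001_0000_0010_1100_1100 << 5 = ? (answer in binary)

0b100110001000000101100110000000

Left shift by 5: append 5 zero bits.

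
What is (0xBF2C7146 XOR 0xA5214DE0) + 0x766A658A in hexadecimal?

0x9077A230

First 0xBF2C7146 XOR 0xA5214DE0 = 0x1A0D3CA6.
Add column by column in base 16, right to left:
  6+A = 0 carry 1
  A+8+1 = 3 carry 1
  C+5+1 = 2 carry 1
  3+6+1 = A
  D+A = 7 carry 1
  0+6+1 = 7
  A+6 = 0 carry 1
  1+7+1 = 9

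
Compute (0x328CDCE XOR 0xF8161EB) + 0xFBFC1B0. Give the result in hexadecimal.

0x1C696DD5

First 0x328CDCE XOR 0xF8161EB = 0xCA9AC25.
Add column by column in base 16, right to left:
  5+0 = 5
  2+B = D
  C+1 = D
  A+C = 6 carry 1
  9+F+1 = 9 carry 1
  A+B+1 = 6 carry 1
  C+F+1 = C carry 1
  final carry 1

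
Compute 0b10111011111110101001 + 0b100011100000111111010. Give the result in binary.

Add column by column in base 2, right to left:
  1+0 = 1
  0+1 = 1
  0+0 = 0
  1+1 = 0 carry 1
  0+1+1 = 0 carry 1
  1+1+1 = 1 carry 1
  0+1+1 = 0 carry 1
  1+1+1 = 1 carry 1
  1+1+1 = 1 carry 1
  1+0+1 = 0 carry 1
  1+0+1 = 0 carry 1
  1+0+1 = 0 carry 1
  1+0+1 = 0 carry 1
  1+0+1 = 0 carry 1
  0+1+1 = 0 carry 1
  1+1+1 = 1 carry 1
  1+1+1 = 1 carry 1
  1+0+1 = 0 carry 1
  0+0+1 = 1
  1+0 = 1
  0+1 = 1

0b111011000000110100011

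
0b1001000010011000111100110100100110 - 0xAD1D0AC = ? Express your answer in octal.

0o106744376172

0b1001000010011000111100110100100110 = 0o110230746446 in octal.
0xAD1D0AC = 0o1264350254 in octal.
Subtract column by column in base 8:
  6-4 → 2
  4-5 → 7 (borrow)
  4-2-1 → 1
  6-0 → 6
  4-5 → 7 (borrow)
  7-3-1 → 3
  0-4 → 4 (borrow)
  3-6-1 → 4 (borrow)
  2-2-1 → 7 (borrow)
  0-1-1 → 6 (borrow)
  1-0-1 → 0
  1-0 → 1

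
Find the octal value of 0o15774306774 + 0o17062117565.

0o35056426561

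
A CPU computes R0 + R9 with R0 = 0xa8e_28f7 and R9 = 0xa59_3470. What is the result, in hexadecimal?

0x14e75d67

Add column by column in base 16, right to left:
  7+0 = 7
  f+7 = 6 carry 1
  8+4+1 = d
  2+3 = 5
  e+9 = 7 carry 1
  8+5+1 = e
  a+a = 4 carry 1
  final carry 1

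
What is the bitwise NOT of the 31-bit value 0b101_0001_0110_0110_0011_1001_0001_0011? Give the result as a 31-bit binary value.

Invert each bit: 1010001011001100011100100010011 → 0101110100110011100011011101100.

0b0101110100110011100011011101100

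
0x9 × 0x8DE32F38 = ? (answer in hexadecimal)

0x4FCFCA8F8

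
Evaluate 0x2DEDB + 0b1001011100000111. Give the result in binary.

0b110111010111100010

0x2DEDB = 0b101101111011011011 in binary.
Add column by column in base 2, right to left:
  1+1 = 0 carry 1
  1+1+1 = 1 carry 1
  0+1+1 = 0 carry 1
  1+0+1 = 0 carry 1
  1+0+1 = 0 carry 1
  0+0+1 = 1
  1+0 = 1
  1+0 = 1
  0+1 = 1
  1+1 = 0 carry 1
  1+1+1 = 1 carry 1
  1+0+1 = 0 carry 1
  1+1+1 = 1 carry 1
  0+0+1 = 1
  1+0 = 1
  1+1 = 0 carry 1
  0+0+1 = 1
  1+0 = 1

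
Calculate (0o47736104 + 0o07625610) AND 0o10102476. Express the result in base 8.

Add column by column in base 8, right to left:
  4+0 = 4
  0+1 = 1
  1+6 = 7
  6+5 = 3 carry 1
  3+2+1 = 6
  7+6 = 5 carry 1
  7+7+1 = 7 carry 1
  4+0+1 = 5
Sum = 0o57563714; now AND with 0o10102476:
  5&1=1, 7&0=0, 5&1=1, 6&0=0, 3&2=2, 7&4=4, 1&7=1, 4&6=4

0o10102414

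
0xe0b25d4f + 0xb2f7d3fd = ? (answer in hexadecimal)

0x193aa314c

Add column by column in base 16, right to left:
  f+d = c carry 1
  4+f+1 = 4 carry 1
  d+3+1 = 1 carry 1
  5+d+1 = 3 carry 1
  2+7+1 = a
  b+f = a carry 1
  0+2+1 = 3
  e+b = 9 carry 1
  final carry 1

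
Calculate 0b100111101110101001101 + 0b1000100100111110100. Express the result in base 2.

Add column by column in base 2, right to left:
  1+0 = 1
  0+0 = 0
  1+1 = 0 carry 1
  1+0+1 = 0 carry 1
  0+1+1 = 0 carry 1
  0+1+1 = 0 carry 1
  1+1+1 = 1 carry 1
  0+1+1 = 0 carry 1
  1+1+1 = 1 carry 1
  0+0+1 = 1
  1+0 = 1
  1+1 = 0 carry 1
  1+0+1 = 0 carry 1
  0+0+1 = 1
  1+1 = 0 carry 1
  1+0+1 = 0 carry 1
  1+0+1 = 0 carry 1
  1+0+1 = 0 carry 1
  0+1+1 = 0 carry 1
  0+0+1 = 1
  1+0 = 1

0b110000010011101000001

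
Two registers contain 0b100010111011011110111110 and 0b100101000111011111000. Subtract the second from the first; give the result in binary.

0b11110010010100011000110

Subtract column by column in base 2:
  0-0 → 0
  1-0 → 1
  1-0 → 1
  1-1 → 0
  1-1 → 0
  1-1 → 0
  0-1 → 1 (borrow)
  1-1-1 → 1 (borrow)
  1-0-1 → 0
  1-1 → 0
  1-1 → 0
  0-1 → 1 (borrow)
  1-0-1 → 0
  1-0 → 1
  0-0 → 0
  1-1 → 0
  1-0 → 1
  1-1 → 0
  0-0 → 0
  1-0 → 1
  0-1 → 1 (borrow)
  0-0-1 → 1 (borrow)
  0-0-1 → 1 (borrow)
  1-0-1 → 0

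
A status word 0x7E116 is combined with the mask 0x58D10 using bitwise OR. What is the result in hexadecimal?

0x7ED16

OR each hex digit independently (no carries):
  7|5=7, E|8=E, 1|D=D, 1|1=1, 6|0=6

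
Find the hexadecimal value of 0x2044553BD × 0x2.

Multiply each base-16 digit by 2, carrying:
  D×2 = 26 → write A carry 1
  B×2+1 = 23 → write 7 carry 1
  3×2+1 = 7 → write 7
  5×2 = 10 → write A
  5×2 = 10 → write A
  4×2 = 8 → write 8
  4×2 = 8 → write 8
  0×2 = 0 → write 0
  2×2 = 4 → write 4

0x4088AA77A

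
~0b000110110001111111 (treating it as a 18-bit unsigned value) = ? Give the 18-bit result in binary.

0b111001001110000000

Invert each bit: 000110110001111111 → 111001001110000000.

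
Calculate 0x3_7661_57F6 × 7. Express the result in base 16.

Multiply each base-16 digit by 7, carrying:
  6×7 = 42 → write A carry 2
  F×7+2 = 107 → write B carry 6
  7×7+6 = 55 → write 7 carry 3
  5×7+3 = 38 → write 6 carry 2
  1×7+2 = 9 → write 9
  6×7 = 42 → write A carry 2
  6×7+2 = 44 → write C carry 2
  7×7+2 = 51 → write 3 carry 3
  3×7+3 = 24 → write 8 carry 1
  remaining carry: 1

0x183CA967BA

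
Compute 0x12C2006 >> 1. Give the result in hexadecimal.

1 bits is not a whole number of base-16 digits; in binary: 1001011000010000000000110 >> 1 = 100101100001000000000011.

0x961003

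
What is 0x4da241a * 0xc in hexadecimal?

0x3a39b138

Multiply each base-16 digit by 12, carrying:
  a×12 = 120 → write 8 carry 7
  1×12+7 = 19 → write 3 carry 1
  4×12+1 = 49 → write 1 carry 3
  2×12+3 = 27 → write b carry 1
  a×12+1 = 121 → write 9 carry 7
  d×12+7 = 163 → write 3 carry 10
  4×12+10 = 58 → write a carry 3
  remaining carry: 3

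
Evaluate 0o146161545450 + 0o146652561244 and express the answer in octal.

0o315034326714

Add column by column in base 8, right to left:
  0+4 = 4
  5+4 = 1 carry 1
  4+2+1 = 7
  5+1 = 6
  4+6 = 2 carry 1
  5+5+1 = 3 carry 1
  1+2+1 = 4
  6+5 = 3 carry 1
  1+6+1 = 0 carry 1
  6+6+1 = 5 carry 1
  4+4+1 = 1 carry 1
  1+1+1 = 3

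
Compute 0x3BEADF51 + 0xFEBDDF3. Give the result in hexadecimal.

0x4BD6BD44

Add column by column in base 16, right to left:
  1+3 = 4
  5+F = 4 carry 1
  F+D+1 = D carry 1
  D+D+1 = B carry 1
  A+B+1 = 6 carry 1
  E+E+1 = D carry 1
  B+F+1 = B carry 1
  3+0+1 = 4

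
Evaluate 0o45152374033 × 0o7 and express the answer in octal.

Multiply each base-8 digit by 7, carrying:
  3×7 = 21 → write 5 carry 2
  3×7+2 = 23 → write 7 carry 2
  0×7+2 = 2 → write 2
  4×7 = 28 → write 4 carry 3
  7×7+3 = 52 → write 4 carry 6
  3×7+6 = 27 → write 3 carry 3
  2×7+3 = 17 → write 1 carry 2
  5×7+2 = 37 → write 5 carry 4
  1×7+4 = 11 → write 3 carry 1
  5×7+1 = 36 → write 4 carry 4
  4×7+4 = 32 → write 0 carry 4
  remaining carry: 4

0o404351344275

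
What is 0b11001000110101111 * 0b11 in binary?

Multiply each base-2 digit by 3, carrying:
  1×3 = 3 → write 1 carry 1
  1×3+1 = 4 → write 0 carry 2
  1×3+2 = 5 → write 1 carry 2
  1×3+2 = 5 → write 1 carry 2
  0×3+2 = 2 → write 0 carry 1
  1×3+1 = 4 → write 0 carry 2
  0×3+2 = 2 → write 0 carry 1
  1×3+1 = 4 → write 0 carry 2
  1×3+2 = 5 → write 1 carry 2
  0×3+2 = 2 → write 0 carry 1
  0×3+1 = 1 → write 1
  0×3 = 0 → write 0
  1×3 = 3 → write 1 carry 1
  0×3+1 = 1 → write 1
  0×3 = 0 → write 0
  1×3 = 3 → write 1 carry 1
  1×3+1 = 4 → write 0 carry 2
  remaining carry: 10

0b1001011010100001101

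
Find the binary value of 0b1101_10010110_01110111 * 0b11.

0b1010001100001101100101

Multiply each base-2 digit by 3, carrying:
  1×3 = 3 → write 1 carry 1
  1×3+1 = 4 → write 0 carry 2
  1×3+2 = 5 → write 1 carry 2
  0×3+2 = 2 → write 0 carry 1
  1×3+1 = 4 → write 0 carry 2
  1×3+2 = 5 → write 1 carry 2
  1×3+2 = 5 → write 1 carry 2
  0×3+2 = 2 → write 0 carry 1
  0×3+1 = 1 → write 1
  1×3 = 3 → write 1 carry 1
  1×3+1 = 4 → write 0 carry 2
  0×3+2 = 2 → write 0 carry 1
  1×3+1 = 4 → write 0 carry 2
  0×3+2 = 2 → write 0 carry 1
  0×3+1 = 1 → write 1
  1×3 = 3 → write 1 carry 1
  1×3+1 = 4 → write 0 carry 2
  0×3+2 = 2 → write 0 carry 1
  1×3+1 = 4 → write 0 carry 2
  1×3+2 = 5 → write 1 carry 2
  remaining carry: 10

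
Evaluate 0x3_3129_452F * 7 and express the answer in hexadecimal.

0x165820E449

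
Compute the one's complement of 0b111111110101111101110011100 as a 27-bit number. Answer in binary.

0b000000001010000010001100011

Invert each bit: 111111110101111101110011100 → 000000001010000010001100011.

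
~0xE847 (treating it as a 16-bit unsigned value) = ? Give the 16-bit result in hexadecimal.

Each hex digit d becomes F−d:
  E→1, 8→7, 4→B, 7→8

0x17B8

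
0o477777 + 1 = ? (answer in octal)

The trailing 5 digits are 7 (max in base 8), so adding 1 cascades: they roll to 0 and the next digit up increments.

0o500000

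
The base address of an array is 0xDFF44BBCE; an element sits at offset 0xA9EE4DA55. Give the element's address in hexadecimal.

0x189E299623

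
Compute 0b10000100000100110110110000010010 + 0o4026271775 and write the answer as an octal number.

0b10000100000100110110110000010010 = 0o20404666022 in octal.
Add column by column in base 8, right to left:
  2+5 = 7
  2+7 = 1 carry 1
  0+7+1 = 0 carry 1
  6+1+1 = 0 carry 1
  6+7+1 = 6 carry 1
  6+2+1 = 1 carry 1
  4+6+1 = 3 carry 1
  0+2+1 = 3
  4+0 = 4
  0+4 = 4
  2+0 = 2

0o24433160017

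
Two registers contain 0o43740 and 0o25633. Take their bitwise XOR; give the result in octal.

0o66173

XOR each oct digit independently (no carries):
  4^2=6, 3^5=6, 7^6=1, 4^3=7, 0^3=3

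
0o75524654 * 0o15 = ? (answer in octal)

0o1441516674

Multiply each base-8 digit by 13, carrying:
  4×13 = 52 → write 4 carry 6
  5×13+6 = 71 → write 7 carry 8
  6×13+8 = 86 → write 6 carry 10
  4×13+10 = 62 → write 6 carry 7
  2×13+7 = 33 → write 1 carry 4
  5×13+4 = 69 → write 5 carry 8
  5×13+8 = 73 → write 1 carry 9
  7×13+9 = 100 → write 4 carry 12
  remaining carry: 14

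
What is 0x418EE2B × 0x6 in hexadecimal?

0x18959502

Multiply each base-16 digit by 6, carrying:
  B×6 = 66 → write 2 carry 4
  2×6+4 = 16 → write 0 carry 1
  E×6+1 = 85 → write 5 carry 5
  E×6+5 = 89 → write 9 carry 5
  8×6+5 = 53 → write 5 carry 3
  1×6+3 = 9 → write 9
  4×6 = 24 → write 8 carry 1
  remaining carry: 1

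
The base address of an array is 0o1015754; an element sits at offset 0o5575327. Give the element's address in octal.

0o6613303

Add column by column in base 8, right to left:
  4+7 = 3 carry 1
  5+2+1 = 0 carry 1
  7+3+1 = 3 carry 1
  5+5+1 = 3 carry 1
  1+7+1 = 1 carry 1
  0+5+1 = 6
  1+5 = 6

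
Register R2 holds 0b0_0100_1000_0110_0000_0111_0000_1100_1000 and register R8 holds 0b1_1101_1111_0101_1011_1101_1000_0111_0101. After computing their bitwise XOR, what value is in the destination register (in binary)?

0b110010111001110111010100010111101

XOR bit by bit (1 where the bits differ):
  001001000011000000111000011001000
^ 111011111010110111101100001110101
= 110010111001110111010100010111101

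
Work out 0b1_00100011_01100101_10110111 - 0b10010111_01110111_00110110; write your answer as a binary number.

Subtract column by column in base 2:
  1-0 → 1
  1-1 → 0
  1-1 → 0
  0-0 → 0
  1-1 → 0
  1-1 → 0
  0-0 → 0
  1-0 → 1
  1-1 → 0
  0-1 → 1 (borrow)
  1-1-1 → 1 (borrow)
  0-0-1 → 1 (borrow)
  0-1-1 → 0 (borrow)
  1-1-1 → 1 (borrow)
  1-1-1 → 1 (borrow)
  0-0-1 → 1 (borrow)
  1-1-1 → 1 (borrow)
  1-1-1 → 1 (borrow)
  0-1-1 → 0 (borrow)
  0-0-1 → 1 (borrow)
  0-1-1 → 0 (borrow)
  1-0-1 → 0
  0-0 → 0
  0-1 → 1 (borrow)
  1-0-1 → 0

0b100010111110111010000001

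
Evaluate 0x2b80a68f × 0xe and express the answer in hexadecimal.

0x261091bd2

Multiply each base-16 digit by 14, carrying:
  f×14 = 210 → write 2 carry 13
  8×14+13 = 125 → write d carry 7
  6×14+7 = 91 → write b carry 5
  a×14+5 = 145 → write 1 carry 9
  0×14+9 = 9 → write 9
  8×14 = 112 → write 0 carry 7
  b×14+7 = 161 → write 1 carry 10
  2×14+10 = 38 → write 6 carry 2
  remaining carry: 2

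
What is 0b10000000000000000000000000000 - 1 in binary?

The trailing 28 digits are 0, so subtracting 1 borrows through: they become 1 and the next digit up decrements.

0b1111111111111111111111111111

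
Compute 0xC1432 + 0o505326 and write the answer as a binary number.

0xC1432 = 0b11000001010000110010 in binary.
0o505326 = 0b101000101011010110 in binary.
Add column by column in base 2, right to left:
  0+0 = 0
  1+1 = 0 carry 1
  0+1+1 = 0 carry 1
  0+0+1 = 1
  1+1 = 0 carry 1
  1+0+1 = 0 carry 1
  0+1+1 = 0 carry 1
  0+1+1 = 0 carry 1
  0+0+1 = 1
  0+1 = 1
  1+0 = 1
  0+1 = 1
  1+0 = 1
  0+0 = 0
  0+0 = 0
  0+1 = 1
  0+0 = 0
  0+1 = 1
  1+0 = 1
  1+0 = 1

0b11101001111100001000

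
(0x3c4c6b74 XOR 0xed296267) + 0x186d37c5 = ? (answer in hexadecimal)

0xe9d240d8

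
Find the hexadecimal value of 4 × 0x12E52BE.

0x4B94AF8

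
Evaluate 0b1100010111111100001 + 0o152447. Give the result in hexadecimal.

0x70508

0b1100010111111100001 = 0x62fe1 in hexadecimal.
0o152447 = 0xd527 in hexadecimal.
Add column by column in base 16, right to left:
  1+7 = 8
  e+2 = 0 carry 1
  f+5+1 = 5 carry 1
  2+d+1 = 0 carry 1
  6+0+1 = 7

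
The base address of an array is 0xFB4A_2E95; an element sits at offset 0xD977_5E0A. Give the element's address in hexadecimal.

0x1D4C18C9F

Add column by column in base 16, right to left:
  5+A = F
  9+0 = 9
  E+E = C carry 1
  2+5+1 = 8
  A+7 = 1 carry 1
  4+7+1 = C
  B+9 = 4 carry 1
  F+D+1 = D carry 1
  final carry 1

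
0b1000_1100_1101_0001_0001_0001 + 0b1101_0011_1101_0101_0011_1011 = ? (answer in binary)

0b1011000001010011001001100

Add column by column in base 2, right to left:
  1+1 = 0 carry 1
  0+1+1 = 0 carry 1
  0+0+1 = 1
  0+1 = 1
  1+1 = 0 carry 1
  0+1+1 = 0 carry 1
  0+0+1 = 1
  0+0 = 0
  1+1 = 0 carry 1
  0+0+1 = 1
  0+1 = 1
  0+0 = 0
  1+1 = 0 carry 1
  0+0+1 = 1
  1+1 = 0 carry 1
  1+1+1 = 1 carry 1
  0+1+1 = 0 carry 1
  0+1+1 = 0 carry 1
  1+0+1 = 0 carry 1
  1+0+1 = 0 carry 1
  0+1+1 = 0 carry 1
  0+0+1 = 1
  0+1 = 1
  1+1 = 0 carry 1
  final carry 1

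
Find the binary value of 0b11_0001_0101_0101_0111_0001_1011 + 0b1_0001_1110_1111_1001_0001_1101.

Add column by column in base 2, right to left:
  1+1 = 0 carry 1
  1+0+1 = 0 carry 1
  0+1+1 = 0 carry 1
  1+1+1 = 1 carry 1
  1+1+1 = 1 carry 1
  0+0+1 = 1
  0+0 = 0
  0+0 = 0
  1+1 = 0 carry 1
  1+0+1 = 0 carry 1
  1+0+1 = 0 carry 1
  0+1+1 = 0 carry 1
  1+1+1 = 1 carry 1
  0+1+1 = 0 carry 1
  1+1+1 = 1 carry 1
  0+1+1 = 0 carry 1
  1+0+1 = 0 carry 1
  0+1+1 = 0 carry 1
  1+1+1 = 1 carry 1
  0+1+1 = 0 carry 1
  1+1+1 = 1 carry 1
  0+0+1 = 1
  0+0 = 0
  0+0 = 0
  1+1 = 0 carry 1
  1+0+1 = 0 carry 1
  final carry 1

0b100001101000101000000111000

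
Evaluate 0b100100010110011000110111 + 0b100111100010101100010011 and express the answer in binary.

Add column by column in base 2, right to left:
  1+1 = 0 carry 1
  1+1+1 = 1 carry 1
  1+0+1 = 0 carry 1
  0+0+1 = 1
  1+1 = 0 carry 1
  1+0+1 = 0 carry 1
  0+0+1 = 1
  0+0 = 0
  0+1 = 1
  1+1 = 0 carry 1
  1+0+1 = 0 carry 1
  0+1+1 = 0 carry 1
  0+0+1 = 1
  1+1 = 0 carry 1
  1+0+1 = 0 carry 1
  0+0+1 = 1
  1+0 = 1
  0+1 = 1
  0+1 = 1
  0+1 = 1
  1+1 = 0 carry 1
  0+0+1 = 1
  0+0 = 0
  1+1 = 0 carry 1
  final carry 1

0b1001011111001000101001010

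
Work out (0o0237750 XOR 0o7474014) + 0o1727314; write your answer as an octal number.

0o11573260

First 0o0237750 XOR 0o7474014 = 0o7643744.
Add column by column in base 8, right to left:
  4+4 = 0 carry 1
  4+1+1 = 6
  7+3 = 2 carry 1
  3+7+1 = 3 carry 1
  4+2+1 = 7
  6+7 = 5 carry 1
  7+1+1 = 1 carry 1
  final carry 1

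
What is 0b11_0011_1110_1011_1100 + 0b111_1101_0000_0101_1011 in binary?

0b10110000111100010111

Add column by column in base 2, right to left:
  0+1 = 1
  0+1 = 1
  1+0 = 1
  1+1 = 0 carry 1
  1+1+1 = 1 carry 1
  1+0+1 = 0 carry 1
  0+1+1 = 0 carry 1
  1+0+1 = 0 carry 1
  0+0+1 = 1
  1+0 = 1
  1+0 = 1
  1+0 = 1
  1+1 = 0 carry 1
  1+0+1 = 0 carry 1
  0+1+1 = 0 carry 1
  0+1+1 = 0 carry 1
  1+1+1 = 1 carry 1
  1+1+1 = 1 carry 1
  0+1+1 = 0 carry 1
  final carry 1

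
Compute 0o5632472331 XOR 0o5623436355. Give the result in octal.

XOR each oct digit independently (no carries):
  5^5=0, 6^6=0, 3^2=1, 2^3=1, 4^4=0, 7^3=4, 2^6=4, 3^3=0, 3^5=6, 1^5=4

0o0011044064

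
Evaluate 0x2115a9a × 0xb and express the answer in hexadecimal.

Multiply each base-16 digit by 11, carrying:
  a×11 = 110 → write e carry 6
  9×11+6 = 105 → write 9 carry 6
  a×11+6 = 116 → write 4 carry 7
  5×11+7 = 62 → write e carry 3
  1×11+3 = 14 → write e
  1×11 = 11 → write b
  2×11 = 22 → write 6 carry 1
  remaining carry: 1

0x16bee49e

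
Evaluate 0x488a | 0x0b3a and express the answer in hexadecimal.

0x4bba

OR each hex digit independently (no carries):
  4|0=4, 8|b=b, 8|3=b, a|a=a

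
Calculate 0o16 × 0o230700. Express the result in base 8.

Multiply each base-8 digit by 14, carrying:
  0×14 = 0 → write 0
  0×14 = 0 → write 0
  7×14 = 98 → write 2 carry 12
  0×14+12 = 12 → write 4 carry 1
  3×14+1 = 43 → write 3 carry 5
  2×14+5 = 33 → write 1 carry 4
  remaining carry: 4

0o4134200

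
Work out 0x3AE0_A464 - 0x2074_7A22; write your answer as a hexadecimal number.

Subtract column by column in base 16:
  4-2 → 2
  6-2 → 4
  4-A → A (borrow)
  A-7-1 → 2
  0-4 → C (borrow)
  E-7-1 → 6
  A-0 → A
  3-2 → 1

0x1A6C2A42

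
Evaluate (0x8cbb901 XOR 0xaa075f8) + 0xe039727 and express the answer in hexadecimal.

0x106f6420

First 0x8cbb901 XOR 0xaa075f8 = 0x26bccf9.
Add column by column in base 16, right to left:
  9+7 = 0 carry 1
  f+2+1 = 2 carry 1
  c+7+1 = 4 carry 1
  c+9+1 = 6 carry 1
  b+3+1 = f
  6+0 = 6
  2+e = 0 carry 1
  final carry 1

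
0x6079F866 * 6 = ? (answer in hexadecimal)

0x242DBD264

Multiply each base-16 digit by 6, carrying:
  6×6 = 36 → write 4 carry 2
  6×6+2 = 38 → write 6 carry 2
  8×6+2 = 50 → write 2 carry 3
  F×6+3 = 93 → write D carry 5
  9×6+5 = 59 → write B carry 3
  7×6+3 = 45 → write D carry 2
  0×6+2 = 2 → write 2
  6×6 = 36 → write 4 carry 2
  remaining carry: 2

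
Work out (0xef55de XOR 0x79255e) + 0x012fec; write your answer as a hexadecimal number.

0x97a06c

First 0xef55de XOR 0x79255e = 0x967080.
Add column by column in base 16, right to left:
  0+c = c
  8+e = 6 carry 1
  0+f+1 = 0 carry 1
  7+2+1 = a
  6+1 = 7
  9+0 = 9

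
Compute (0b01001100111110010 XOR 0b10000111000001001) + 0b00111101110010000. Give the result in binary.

0b100001001110001011

First 0b01001100111110010 XOR 0b10000111000001001 = 0b11001011111111011.
Add column by column in base 2, right to left:
  1+0 = 1
  1+0 = 1
  0+0 = 0
  1+0 = 1
  1+1 = 0 carry 1
  1+0+1 = 0 carry 1
  1+0+1 = 0 carry 1
  1+1+1 = 1 carry 1
  1+1+1 = 1 carry 1
  1+1+1 = 1 carry 1
  1+0+1 = 0 carry 1
  0+1+1 = 0 carry 1
  1+1+1 = 1 carry 1
  0+1+1 = 0 carry 1
  0+1+1 = 0 carry 1
  1+0+1 = 0 carry 1
  1+0+1 = 0 carry 1
  final carry 1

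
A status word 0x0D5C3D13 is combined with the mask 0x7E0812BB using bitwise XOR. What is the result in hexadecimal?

0x73542FA8

XOR each hex digit independently (no carries):
  0^7=7, D^E=3, 5^0=5, C^8=4, 3^1=2, D^2=F, 1^B=A, 3^B=8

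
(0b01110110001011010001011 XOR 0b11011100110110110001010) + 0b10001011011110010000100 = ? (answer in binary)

First 0b01110110001011010001011 XOR 0b11011100110110110001010 = 0b10101010111101100000001.
Add column by column in base 2, right to left:
  1+0 = 1
  0+0 = 0
  0+1 = 1
  0+0 = 0
  0+0 = 0
  0+0 = 0
  0+0 = 0
  0+1 = 1
  1+0 = 1
  1+0 = 1
  0+1 = 1
  1+1 = 0 carry 1
  1+1+1 = 1 carry 1
  1+1+1 = 1 carry 1
  1+0+1 = 0 carry 1
  0+1+1 = 0 carry 1
  1+1+1 = 1 carry 1
  0+0+1 = 1
  1+1 = 0 carry 1
  0+0+1 = 1
  1+0 = 1
  0+0 = 0
  1+1 = 0 carry 1
  final carry 1

0b100110110011011110000101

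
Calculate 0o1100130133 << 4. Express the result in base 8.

0o22002602660

4 bits is not a whole number of base-8 digits; in binary: 1001000000001011000001011011 << 4 = 10010000000010110000010110110000.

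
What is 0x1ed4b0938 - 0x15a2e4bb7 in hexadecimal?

0x931cbd81

Subtract column by column in base 16:
  8-7 → 1
  3-b → 8 (borrow)
  9-b-1 → d (borrow)
  0-4-1 → b (borrow)
  b-e-1 → c (borrow)
  4-2-1 → 1
  d-a → 3
  e-5 → 9
  1-1 → 0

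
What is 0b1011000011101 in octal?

Group the bits in threes: 001 011 000 011 101 → 13035.

0o13035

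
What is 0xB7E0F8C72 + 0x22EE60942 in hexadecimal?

0xDACF595B4

Add column by column in base 16, right to left:
  2+2 = 4
  7+4 = B
  C+9 = 5 carry 1
  8+0+1 = 9
  F+6 = 5 carry 1
  0+E+1 = F
  E+E = C carry 1
  7+2+1 = A
  B+2 = D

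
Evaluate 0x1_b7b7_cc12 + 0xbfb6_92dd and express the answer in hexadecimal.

0x2776e5eef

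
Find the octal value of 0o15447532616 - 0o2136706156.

0o13310624440

Subtract column by column in base 8:
  6-6 → 0
  1-5 → 4 (borrow)
  6-1-1 → 4
  2-6 → 4 (borrow)
  3-0-1 → 2
  5-7 → 6 (borrow)
  7-6-1 → 0
  4-3 → 1
  4-1 → 3
  5-2 → 3
  1-0 → 1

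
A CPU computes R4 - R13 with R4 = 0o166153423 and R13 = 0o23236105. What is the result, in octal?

0o142715316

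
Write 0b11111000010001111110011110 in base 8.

0o370217636

Group the bits in threes: 011 111 000 010 001 111 110 011 110 → 370217636.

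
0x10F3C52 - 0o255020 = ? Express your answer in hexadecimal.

0x10DE242

0o255020 = 0x15A10 in hexadecimal.
Subtract column by column in base 16:
  2-0 → 2
  5-1 → 4
  C-A → 2
  3-5 → E (borrow)
  F-1-1 → D
  0-0 → 0
  1-0 → 1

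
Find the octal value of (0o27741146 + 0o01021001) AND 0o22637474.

0o20622044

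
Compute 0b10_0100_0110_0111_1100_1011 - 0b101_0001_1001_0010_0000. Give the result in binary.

0b111110100111010101011

Subtract column by column in base 2:
  1-0 → 1
  1-0 → 1
  0-0 → 0
  1-0 → 1
  0-0 → 0
  0-1 → 1 (borrow)
  1-0-1 → 0
  1-0 → 1
  1-1 → 0
  1-0 → 1
  1-0 → 1
  0-1 → 1 (borrow)
  0-1-1 → 0 (borrow)
  1-0-1 → 0
  1-0 → 1
  0-0 → 0
  0-1 → 1 (borrow)
  0-0-1 → 1 (borrow)
  1-1-1 → 1 (borrow)
  0-0-1 → 1 (borrow)
  0-0-1 → 1 (borrow)
  1-0-1 → 0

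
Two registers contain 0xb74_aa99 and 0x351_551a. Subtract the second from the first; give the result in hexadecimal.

0x823557f

Subtract column by column in base 16:
  9-a → f (borrow)
  9-1-1 → 7
  a-5 → 5
  a-5 → 5
  4-1 → 3
  7-5 → 2
  b-3 → 8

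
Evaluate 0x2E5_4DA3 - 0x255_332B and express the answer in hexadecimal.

0x901A78

Subtract column by column in base 16:
  3-B → 8 (borrow)
  A-2-1 → 7
  D-3 → A
  4-3 → 1
  5-5 → 0
  E-5 → 9
  2-2 → 0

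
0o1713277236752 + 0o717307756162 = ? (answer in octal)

Add column by column in base 8, right to left:
  2+2 = 4
  5+6 = 3 carry 1
  7+1+1 = 1 carry 1
  6+6+1 = 5 carry 1
  3+5+1 = 1 carry 1
  2+7+1 = 2 carry 1
  7+7+1 = 7 carry 1
  7+0+1 = 0 carry 1
  2+3+1 = 6
  3+7 = 2 carry 1
  1+1+1 = 3
  7+7 = 6 carry 1
  1+0+1 = 2

0o2632607215134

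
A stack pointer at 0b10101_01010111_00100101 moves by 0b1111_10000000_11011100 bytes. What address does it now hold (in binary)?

Add column by column in base 2, right to left:
  1+0 = 1
  0+0 = 0
  1+1 = 0 carry 1
  0+1+1 = 0 carry 1
  0+1+1 = 0 carry 1
  1+0+1 = 0 carry 1
  0+1+1 = 0 carry 1
  0+1+1 = 0 carry 1
  1+0+1 = 0 carry 1
  1+0+1 = 0 carry 1
  1+0+1 = 0 carry 1
  0+0+1 = 1
  1+0 = 1
  0+0 = 0
  1+0 = 1
  0+1 = 1
  1+1 = 0 carry 1
  0+1+1 = 0 carry 1
  1+1+1 = 1 carry 1
  0+1+1 = 0 carry 1
  1+0+1 = 0 carry 1
  final carry 1

0b1001001101100000000001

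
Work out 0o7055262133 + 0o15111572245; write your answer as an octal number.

Add column by column in base 8, right to left:
  3+5 = 0 carry 1
  3+4+1 = 0 carry 1
  1+2+1 = 4
  2+2 = 4
  6+7 = 5 carry 1
  2+5+1 = 0 carry 1
  5+1+1 = 7
  5+1 = 6
  0+1 = 1
  7+5 = 4 carry 1
  0+1+1 = 2

0o24167054400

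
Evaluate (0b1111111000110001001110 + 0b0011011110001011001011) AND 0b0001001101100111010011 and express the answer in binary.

0b1000100100100010001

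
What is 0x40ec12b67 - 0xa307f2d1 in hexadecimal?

Subtract column by column in base 16:
  7-1 → 6
  6-d → 9 (borrow)
  b-2-1 → 8
  2-f → 3 (borrow)
  1-7-1 → 9 (borrow)
  c-0-1 → b
  e-3 → b
  0-a → 6 (borrow)
  4-0-1 → 3

0x36bb93896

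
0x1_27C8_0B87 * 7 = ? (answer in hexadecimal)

Multiply each base-16 digit by 7, carrying:
  7×7 = 49 → write 1 carry 3
  8×7+3 = 59 → write B carry 3
  B×7+3 = 80 → write 0 carry 5
  0×7+5 = 5 → write 5
  8×7 = 56 → write 8 carry 3
  C×7+3 = 87 → write 7 carry 5
  7×7+5 = 54 → write 6 carry 3
  2×7+3 = 17 → write 1 carry 1
  1×7+1 = 8 → write 8

0x8167850B1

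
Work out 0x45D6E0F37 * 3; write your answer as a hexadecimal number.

0xD184A2DA5

Multiply each base-16 digit by 3, carrying:
  7×3 = 21 → write 5 carry 1
  3×3+1 = 10 → write A
  F×3 = 45 → write D carry 2
  0×3+2 = 2 → write 2
  E×3 = 42 → write A carry 2
  6×3+2 = 20 → write 4 carry 1
  D×3+1 = 40 → write 8 carry 2
  5×3+2 = 17 → write 1 carry 1
  4×3+1 = 13 → write D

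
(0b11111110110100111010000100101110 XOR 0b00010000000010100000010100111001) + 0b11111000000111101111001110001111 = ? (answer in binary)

0b111100110111110001001011110100110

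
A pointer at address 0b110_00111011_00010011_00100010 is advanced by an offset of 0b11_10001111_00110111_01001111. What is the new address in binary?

0b1001110010100100101001110001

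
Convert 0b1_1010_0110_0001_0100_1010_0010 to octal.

0o151412242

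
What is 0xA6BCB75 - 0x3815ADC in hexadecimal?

Subtract column by column in base 16:
  5-C → 9 (borrow)
  7-D-1 → 9 (borrow)
  B-A-1 → 0
  C-5 → 7
  B-1 → A
  6-8 → E (borrow)
  A-3-1 → 6

0x6EA7099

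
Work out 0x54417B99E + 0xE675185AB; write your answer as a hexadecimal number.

0x13AB693F49

Add column by column in base 16, right to left:
  E+B = 9 carry 1
  9+A+1 = 4 carry 1
  9+5+1 = F
  B+8 = 3 carry 1
  7+1+1 = 9
  1+5 = 6
  4+7 = B
  4+6 = A
  5+E = 3 carry 1
  final carry 1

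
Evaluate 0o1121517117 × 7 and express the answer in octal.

Multiply each base-8 digit by 7, carrying:
  7×7 = 49 → write 1 carry 6
  1×7+6 = 13 → write 5 carry 1
  1×7+1 = 8 → write 0 carry 1
  7×7+1 = 50 → write 2 carry 6
  1×7+6 = 13 → write 5 carry 1
  5×7+1 = 36 → write 4 carry 4
  1×7+4 = 11 → write 3 carry 1
  2×7+1 = 15 → write 7 carry 1
  1×7+1 = 8 → write 0 carry 1
  1×7+1 = 8 → write 0 carry 1
  remaining carry: 1

0o10073452051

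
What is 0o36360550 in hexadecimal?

Each octal digit is 3 bits: 3=011 6=110 3=011 6=110 0=000 5=101 5=101 0=000.
Group the bits into nibbles: 0111 1001 1110 0001 0110 1000 → 79e168.

0x79e168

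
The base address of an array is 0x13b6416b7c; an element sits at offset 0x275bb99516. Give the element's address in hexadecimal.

0x3b11fb0092

Add column by column in base 16, right to left:
  c+6 = 2 carry 1
  7+1+1 = 9
  b+5 = 0 carry 1
  6+9+1 = 0 carry 1
  1+9+1 = b
  4+b = f
  6+b = 1 carry 1
  b+5+1 = 1 carry 1
  3+7+1 = b
  1+2 = 3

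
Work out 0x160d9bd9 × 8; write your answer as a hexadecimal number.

Multiply each base-16 digit by 8, carrying:
  9×8 = 72 → write 8 carry 4
  d×8+4 = 108 → write c carry 6
  b×8+6 = 94 → write e carry 5
  9×8+5 = 77 → write d carry 4
  d×8+4 = 108 → write c carry 6
  0×8+6 = 6 → write 6
  6×8 = 48 → write 0 carry 3
  1×8+3 = 11 → write b

0xb06cdec8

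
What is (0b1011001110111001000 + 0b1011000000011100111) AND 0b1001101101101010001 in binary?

Add column by column in base 2, right to left:
  0+1 = 1
  0+1 = 1
  0+1 = 1
  1+0 = 1
  0+0 = 0
  0+1 = 1
  1+1 = 0 carry 1
  1+1+1 = 1 carry 1
  1+0+1 = 0 carry 1
  0+0+1 = 1
  1+0 = 1
  1+0 = 1
  1+0 = 1
  0+0 = 0
  0+0 = 0
  1+1 = 0 carry 1
  1+1+1 = 1 carry 1
  0+0+1 = 1
  1+1 = 0 carry 1
  final carry 1
Sum = 0b10110001111010101111; now AND with 0b1001101101101010001:
  10110001111010101111
& 01001101101101010001
= 00000001101000000001

0b1101000000001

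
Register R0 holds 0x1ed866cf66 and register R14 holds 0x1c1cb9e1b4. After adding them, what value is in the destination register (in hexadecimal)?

0x3af520b11a

Add column by column in base 16, right to left:
  6+4 = a
  6+b = 1 carry 1
  f+1+1 = 1 carry 1
  c+e+1 = b carry 1
  6+9+1 = 0 carry 1
  6+b+1 = 2 carry 1
  8+c+1 = 5 carry 1
  d+1+1 = f
  e+c = a carry 1
  1+1+1 = 3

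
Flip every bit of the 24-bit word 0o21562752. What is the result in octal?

0o56215025

Each oct digit d becomes 7−d:
  2→5, 1→6, 5→2, 6→1, 2→5, 7→0, 5→2, 2→5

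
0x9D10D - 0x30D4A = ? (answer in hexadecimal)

0x6C3C3

Subtract column by column in base 16:
  D-A → 3
  0-4 → C (borrow)
  1-D-1 → 3 (borrow)
  D-0-1 → C
  9-3 → 6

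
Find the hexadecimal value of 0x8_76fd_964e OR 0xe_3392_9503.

0xe77ff974f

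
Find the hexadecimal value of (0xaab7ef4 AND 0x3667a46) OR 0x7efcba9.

0x7effbed

0xaab7ef4 AND 0x3667a46 = 0x2227a44.
Then OR with 0x7efcba9.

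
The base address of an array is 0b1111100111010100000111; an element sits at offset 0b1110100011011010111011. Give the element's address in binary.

Add column by column in base 2, right to left:
  1+1 = 0 carry 1
  1+1+1 = 1 carry 1
  1+0+1 = 0 carry 1
  0+1+1 = 0 carry 1
  0+1+1 = 0 carry 1
  0+1+1 = 0 carry 1
  0+0+1 = 1
  0+1 = 1
  1+0 = 1
  0+1 = 1
  1+1 = 0 carry 1
  0+0+1 = 1
  1+1 = 0 carry 1
  1+1+1 = 1 carry 1
  1+0+1 = 0 carry 1
  0+0+1 = 1
  0+0 = 0
  1+1 = 0 carry 1
  1+0+1 = 0 carry 1
  1+1+1 = 1 carry 1
  1+1+1 = 1 carry 1
  1+1+1 = 1 carry 1
  final carry 1

0b11110001010101111000010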